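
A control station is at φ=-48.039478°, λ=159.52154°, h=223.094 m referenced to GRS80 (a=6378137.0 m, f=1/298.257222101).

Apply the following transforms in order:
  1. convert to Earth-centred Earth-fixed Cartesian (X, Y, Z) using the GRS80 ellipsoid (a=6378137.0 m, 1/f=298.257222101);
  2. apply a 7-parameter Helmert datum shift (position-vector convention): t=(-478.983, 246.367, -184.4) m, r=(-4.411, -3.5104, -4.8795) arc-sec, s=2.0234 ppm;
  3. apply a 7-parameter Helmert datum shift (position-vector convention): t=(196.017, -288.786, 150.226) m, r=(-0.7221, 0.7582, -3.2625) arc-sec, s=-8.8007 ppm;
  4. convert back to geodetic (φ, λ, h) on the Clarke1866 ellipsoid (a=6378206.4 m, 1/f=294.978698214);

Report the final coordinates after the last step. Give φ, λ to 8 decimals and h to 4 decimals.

start: φ=-48.039478°, λ=159.521540°, h=223.094 m
→ ECEF (a=6378137.000, f=1/298.257222101): X=-4002591.4508, Y=1494792.7641, Z=-4719978.3067
→ Helmert 7p (PV): X=-4002962.8421, Y=1495035.9056, Z=-4720272.3434
→ Helmert 7p (PV): X=-4002725.3002, Y=1494780.7519, Z=-4720071.0953
→ geod (Bowring, a=6378206.400): φ=-48.04135378°, λ=159.52231885°, h=435.0801 m

φ=-48.04135378°, λ=159.52231885°, h=435.0801 m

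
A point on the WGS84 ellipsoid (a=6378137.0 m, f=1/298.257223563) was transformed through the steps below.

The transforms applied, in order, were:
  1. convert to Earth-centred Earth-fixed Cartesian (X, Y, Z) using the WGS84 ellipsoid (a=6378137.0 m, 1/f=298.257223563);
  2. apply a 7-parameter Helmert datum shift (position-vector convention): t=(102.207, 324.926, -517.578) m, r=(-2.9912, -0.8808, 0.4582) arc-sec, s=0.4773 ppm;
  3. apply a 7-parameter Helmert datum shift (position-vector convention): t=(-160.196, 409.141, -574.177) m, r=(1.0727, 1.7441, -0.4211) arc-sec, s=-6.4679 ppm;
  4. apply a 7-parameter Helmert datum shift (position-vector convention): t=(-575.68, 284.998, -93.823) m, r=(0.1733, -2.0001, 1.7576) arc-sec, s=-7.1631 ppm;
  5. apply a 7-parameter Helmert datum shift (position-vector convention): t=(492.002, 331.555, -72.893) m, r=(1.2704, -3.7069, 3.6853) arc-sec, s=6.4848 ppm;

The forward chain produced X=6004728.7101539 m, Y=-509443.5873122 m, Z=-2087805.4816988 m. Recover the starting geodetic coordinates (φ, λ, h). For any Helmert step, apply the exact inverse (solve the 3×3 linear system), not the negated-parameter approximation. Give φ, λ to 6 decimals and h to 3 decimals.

φ=-19.217777°, λ=-4.863581°, h=1748.403 m

start: X=6004728.7102, Y=-509443.5873, Z=-2087805.4817 m
→ Helmert⁻¹: X=6004151.1405, Y=-509891.9708, Z=-2087823.8137
→ Helmert⁻¹: X=6004745.2406, Y=-510233.5444, Z=-2087802.7433
→ Helmert⁻¹: X=6004962.9670, Y=-510644.5834, Z=-2087188.6350
→ Helmert⁻¹: X=6004847.8481, Y=-510952.3439, Z=-2086703.1129
→ geod (Bowring, a=6378137.000): φ=-19.21777700°, λ=-4.86358100°, h=1748.4030 m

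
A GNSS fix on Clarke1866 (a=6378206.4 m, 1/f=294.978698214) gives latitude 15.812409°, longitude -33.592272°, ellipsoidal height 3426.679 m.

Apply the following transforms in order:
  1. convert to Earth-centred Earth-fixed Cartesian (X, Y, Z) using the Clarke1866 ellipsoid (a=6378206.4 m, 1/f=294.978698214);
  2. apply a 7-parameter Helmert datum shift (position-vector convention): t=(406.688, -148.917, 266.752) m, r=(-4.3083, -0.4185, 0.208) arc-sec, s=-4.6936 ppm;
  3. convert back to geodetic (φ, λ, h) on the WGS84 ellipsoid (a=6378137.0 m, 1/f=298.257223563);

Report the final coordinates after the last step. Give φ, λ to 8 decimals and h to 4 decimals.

φ=15.81333082°, λ=-33.59101008°, h=3926.5877 m

start: φ=15.812409°, λ=-33.592272°, h=3426.679 m
→ ECEF (a=6378206.400, f=1/294.978698214): X=5116001.0953, Y=-3398068.4471, Z=1727592.5812
→ Helmert 7p (PV): X=5116383.6923, Y=-3398160.1715, Z=1727932.5805
→ geod (Bowring, a=6378137.000): φ=15.81333082°, λ=-33.59101008°, h=3926.5877 m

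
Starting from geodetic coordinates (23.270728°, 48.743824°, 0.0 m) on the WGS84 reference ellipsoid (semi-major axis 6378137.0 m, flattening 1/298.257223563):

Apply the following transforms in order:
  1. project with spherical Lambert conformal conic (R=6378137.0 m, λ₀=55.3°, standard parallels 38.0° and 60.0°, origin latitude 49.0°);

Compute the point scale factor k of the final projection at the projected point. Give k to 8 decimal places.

start: φ=23.270728°, λ=48.743824°, h=0.000 m
→ into lcc (λ₀=55.3°): φ=23.27072800°, λ−λ₀=-6.55617600°
scale k = 1.07744597

1.07744597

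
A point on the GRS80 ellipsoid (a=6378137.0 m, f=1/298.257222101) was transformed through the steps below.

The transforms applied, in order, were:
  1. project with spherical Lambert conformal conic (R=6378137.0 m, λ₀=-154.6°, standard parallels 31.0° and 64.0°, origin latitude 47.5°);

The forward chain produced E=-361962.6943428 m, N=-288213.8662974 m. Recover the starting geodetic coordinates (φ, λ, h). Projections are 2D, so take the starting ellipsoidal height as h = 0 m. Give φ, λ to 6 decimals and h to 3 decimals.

start: E=-361962.6943, N=-288213.8663 m
→ lcc⁻¹: φ=44.69527800°, λ=-159.36626100°

φ=44.695278°, λ=-159.366261°, h=0.000 m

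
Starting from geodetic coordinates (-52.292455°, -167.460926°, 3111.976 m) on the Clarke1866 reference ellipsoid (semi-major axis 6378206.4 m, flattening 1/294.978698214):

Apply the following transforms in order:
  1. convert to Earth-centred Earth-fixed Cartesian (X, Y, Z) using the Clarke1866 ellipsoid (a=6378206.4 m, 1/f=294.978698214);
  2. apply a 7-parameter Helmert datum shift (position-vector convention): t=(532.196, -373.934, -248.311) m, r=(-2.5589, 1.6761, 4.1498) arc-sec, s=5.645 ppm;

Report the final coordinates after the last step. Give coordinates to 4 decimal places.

start: φ=-52.292455°, λ=-167.460926°, h=3111.976 m
→ ECEF (a=6378206.400, f=1/294.978698214): X=-3818011.8388, Y=-849165.0008, Z=-5025030.6800
→ Helmert 7p (PV): X=-3817524.9447, Y=-849682.8830, Z=-5025265.7974

X=-3817524.9447 m, Y=-849682.8830 m, Z=-5025265.7974 m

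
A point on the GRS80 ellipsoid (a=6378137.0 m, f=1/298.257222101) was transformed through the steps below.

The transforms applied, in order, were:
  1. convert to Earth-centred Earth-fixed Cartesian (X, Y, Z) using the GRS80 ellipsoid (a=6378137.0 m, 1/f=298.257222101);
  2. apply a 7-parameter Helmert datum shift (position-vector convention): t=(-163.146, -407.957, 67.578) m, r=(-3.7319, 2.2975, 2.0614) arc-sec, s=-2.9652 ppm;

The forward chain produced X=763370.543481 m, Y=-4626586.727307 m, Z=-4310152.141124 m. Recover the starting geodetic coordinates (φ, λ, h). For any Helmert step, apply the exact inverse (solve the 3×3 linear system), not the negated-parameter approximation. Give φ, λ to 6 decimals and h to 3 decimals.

start: X=763370.5435, Y=-4626586.7273, Z=-4310152.1411 m
→ Helmert⁻¹: X=763537.7311, Y=-4626122.1333, Z=-4310307.6944
→ geod (Bowring, a=6378137.000): φ=-42.78395600°, λ=-80.62787100°, h=573.5590 m

φ=-42.783956°, λ=-80.627871°, h=573.559 m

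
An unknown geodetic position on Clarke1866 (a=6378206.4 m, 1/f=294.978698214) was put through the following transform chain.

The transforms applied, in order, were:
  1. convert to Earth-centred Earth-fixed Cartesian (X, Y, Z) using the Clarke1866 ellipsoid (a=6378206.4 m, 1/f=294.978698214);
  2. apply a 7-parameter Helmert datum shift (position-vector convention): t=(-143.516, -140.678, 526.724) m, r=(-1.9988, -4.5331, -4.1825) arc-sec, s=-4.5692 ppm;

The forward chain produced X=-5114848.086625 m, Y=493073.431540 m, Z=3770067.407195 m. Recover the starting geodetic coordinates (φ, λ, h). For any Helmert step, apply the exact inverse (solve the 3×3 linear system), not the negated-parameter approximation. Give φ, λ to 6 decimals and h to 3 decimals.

φ=36.450710°, λ=174.493442°, h=2238.572 m

start: X=-5114848.0866, Y=493073.4315, Z=3770067.4072 m
→ Helmert⁻¹: X=-5114655.0926, Y=493076.1217, Z=3769675.0904
→ geod (Bowring, a=6378206.400): φ=36.45071000°, λ=174.49344200°, h=2238.5720 m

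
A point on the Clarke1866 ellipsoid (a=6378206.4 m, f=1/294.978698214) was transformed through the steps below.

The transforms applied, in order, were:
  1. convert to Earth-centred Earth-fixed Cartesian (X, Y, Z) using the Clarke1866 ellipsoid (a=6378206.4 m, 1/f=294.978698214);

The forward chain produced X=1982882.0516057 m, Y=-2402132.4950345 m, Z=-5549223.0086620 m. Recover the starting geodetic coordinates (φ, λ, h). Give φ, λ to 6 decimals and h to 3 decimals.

φ=-60.859982°, λ=-50.461438°, h=1897.724 m

start: X=1982882.0516, Y=-2402132.4950, Z=-5549223.0087 m
→ geod (Bowring, a=6378206.400): φ=-60.85998200°, λ=-50.46143800°, h=1897.7240 m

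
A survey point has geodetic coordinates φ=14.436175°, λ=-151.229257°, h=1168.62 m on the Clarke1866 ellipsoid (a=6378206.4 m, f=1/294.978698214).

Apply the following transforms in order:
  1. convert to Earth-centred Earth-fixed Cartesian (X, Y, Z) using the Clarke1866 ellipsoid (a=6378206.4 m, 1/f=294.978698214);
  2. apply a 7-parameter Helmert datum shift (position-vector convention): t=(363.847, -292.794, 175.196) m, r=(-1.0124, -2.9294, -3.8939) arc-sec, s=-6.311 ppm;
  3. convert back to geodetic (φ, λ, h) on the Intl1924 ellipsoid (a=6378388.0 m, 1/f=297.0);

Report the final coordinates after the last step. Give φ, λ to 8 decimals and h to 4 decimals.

start: φ=14.436175°, λ=-151.229257°, h=1168.620 m
→ ECEF (a=6378206.400, f=1/294.978698214): X=-5416439.1586, Y=-2974111.9259, Z=1579956.4503
→ Helmert 7p (PV): X=-5416119.7125, Y=-2974275.9437, Z=1580059.3483
→ geod (Bowring, a=6378388.000): φ=14.43689092°, λ=-151.22649821°, h=808.8810 m

φ=14.43689092°, λ=-151.22649821°, h=808.8810 m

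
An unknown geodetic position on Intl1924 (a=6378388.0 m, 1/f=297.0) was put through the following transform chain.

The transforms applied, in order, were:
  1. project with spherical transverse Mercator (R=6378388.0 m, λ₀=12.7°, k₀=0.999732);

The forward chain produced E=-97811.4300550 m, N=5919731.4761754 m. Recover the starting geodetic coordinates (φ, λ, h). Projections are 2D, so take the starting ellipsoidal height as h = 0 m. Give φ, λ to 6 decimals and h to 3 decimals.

φ=53.181010°, λ=11.233457°, h=0.000 m

start: E=-97811.4301, N=5919731.4762 m
→ tm⁻¹: φ=53.18101000°, λ=11.23345700°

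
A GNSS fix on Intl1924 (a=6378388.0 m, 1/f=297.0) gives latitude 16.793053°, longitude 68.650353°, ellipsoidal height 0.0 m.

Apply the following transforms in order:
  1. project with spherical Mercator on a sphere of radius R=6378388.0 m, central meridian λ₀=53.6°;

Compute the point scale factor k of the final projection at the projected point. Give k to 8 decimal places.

start: φ=16.793053°, λ=68.650353°, h=0.000 m
→ into merc (λ₀=53.6°): φ=16.79305300°, λ−λ₀=15.05035300°
scale k = 1.04454511

1.04454511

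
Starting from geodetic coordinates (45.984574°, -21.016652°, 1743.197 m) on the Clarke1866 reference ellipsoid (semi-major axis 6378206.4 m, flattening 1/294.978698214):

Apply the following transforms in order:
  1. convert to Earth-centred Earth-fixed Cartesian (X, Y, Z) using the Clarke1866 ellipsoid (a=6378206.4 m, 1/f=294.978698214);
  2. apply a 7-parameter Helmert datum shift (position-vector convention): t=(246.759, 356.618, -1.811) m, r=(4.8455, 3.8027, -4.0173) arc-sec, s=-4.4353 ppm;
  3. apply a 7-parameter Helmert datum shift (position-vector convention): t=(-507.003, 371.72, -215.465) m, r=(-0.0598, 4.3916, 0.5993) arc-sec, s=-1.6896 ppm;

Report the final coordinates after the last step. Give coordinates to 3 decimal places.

start: φ=45.984574°, λ=-21.016652°, h=1743.197 m
→ ECEF (a=6378206.400, f=1/294.978698214): X=4145473.1890, Y=-1592680.5583, Z=4565106.2556
→ Helmert 7p (PV): X=4145754.7040, Y=-1592504.8562, Z=4564970.3569
→ Helmert 7p (PV): X=4145342.5163, Y=-1592117.0767, Z=4564659.3731

X=4145342.516 m, Y=-1592117.077 m, Z=4564659.373 m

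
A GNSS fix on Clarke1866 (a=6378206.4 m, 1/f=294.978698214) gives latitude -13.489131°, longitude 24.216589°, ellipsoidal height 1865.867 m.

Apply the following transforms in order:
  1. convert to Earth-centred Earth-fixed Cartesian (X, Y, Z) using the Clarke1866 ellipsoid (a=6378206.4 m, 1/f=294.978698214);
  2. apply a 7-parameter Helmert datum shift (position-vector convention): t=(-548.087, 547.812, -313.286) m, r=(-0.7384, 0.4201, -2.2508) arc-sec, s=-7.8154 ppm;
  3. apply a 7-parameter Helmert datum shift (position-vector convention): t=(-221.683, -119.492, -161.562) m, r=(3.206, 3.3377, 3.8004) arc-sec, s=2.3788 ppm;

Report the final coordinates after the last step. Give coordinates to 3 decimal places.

start: φ=-13.489131°, λ=24.216589°, h=1865.867 m
→ ECEF (a=6378206.400, f=1/294.978698214): X=5659164.9088, Y=2545299.2646, Z=-1478423.2782
→ Helmert 7p (PV): X=5658597.3566, Y=2545760.1382, Z=-1478745.6474
→ Helmert 7p (PV): X=5658318.3004, Y=2545773.9455, Z=-1478962.7234

X=5658318.300 m, Y=2545773.946 m, Z=-1478962.723 m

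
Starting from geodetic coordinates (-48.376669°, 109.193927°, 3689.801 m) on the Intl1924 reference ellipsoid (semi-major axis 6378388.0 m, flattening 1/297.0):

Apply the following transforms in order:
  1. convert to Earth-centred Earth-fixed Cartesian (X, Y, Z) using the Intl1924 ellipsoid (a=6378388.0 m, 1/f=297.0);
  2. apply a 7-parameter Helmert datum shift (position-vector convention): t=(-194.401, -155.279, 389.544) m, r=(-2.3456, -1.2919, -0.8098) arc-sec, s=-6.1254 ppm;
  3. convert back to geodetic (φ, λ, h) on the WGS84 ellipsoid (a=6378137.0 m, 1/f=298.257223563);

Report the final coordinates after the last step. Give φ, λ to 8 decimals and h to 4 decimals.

φ=-48.37481733°, λ=109.19672823°, h=3504.9308 m

start: φ=-48.376669°, λ=109.193927°, h=3689.801 m
→ ECEF (a=6378388.000, f=1/297.0): X=-1396321.5360, Y=4011058.1261, Z=-4747646.6889
→ Helmert 7p (PV): X=-1396461.9008, Y=4010829.7709, Z=-4747282.4218
→ geod (Bowring, a=6378137.000): φ=-48.37481733°, λ=109.19672823°, h=3504.9308 m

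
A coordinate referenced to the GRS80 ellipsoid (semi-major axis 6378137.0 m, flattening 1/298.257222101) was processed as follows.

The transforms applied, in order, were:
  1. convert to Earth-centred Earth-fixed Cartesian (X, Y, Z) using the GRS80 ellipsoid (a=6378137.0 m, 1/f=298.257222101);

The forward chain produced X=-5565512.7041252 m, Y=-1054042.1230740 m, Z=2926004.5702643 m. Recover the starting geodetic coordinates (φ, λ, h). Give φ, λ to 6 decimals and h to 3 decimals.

φ=27.476080°, λ=-169.275872°, h=1919.579 m

start: X=-5565512.7041, Y=-1054042.1231, Z=2926004.5703 m
→ geod (Bowring, a=6378137.000): φ=27.47608000°, λ=-169.27587200°, h=1919.5790 m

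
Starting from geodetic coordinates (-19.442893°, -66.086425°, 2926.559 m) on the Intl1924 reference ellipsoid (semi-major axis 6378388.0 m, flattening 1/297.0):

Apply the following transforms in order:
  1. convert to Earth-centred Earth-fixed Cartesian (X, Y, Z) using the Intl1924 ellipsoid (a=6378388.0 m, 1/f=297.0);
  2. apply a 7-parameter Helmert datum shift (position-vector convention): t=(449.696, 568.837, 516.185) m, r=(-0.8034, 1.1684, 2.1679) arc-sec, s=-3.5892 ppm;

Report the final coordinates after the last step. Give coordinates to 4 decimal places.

start: φ=-19.442893°, λ=-66.086425°, h=2926.559 m
→ ECEF (a=6378388.000, f=1/297.0): X=2440115.7660, Y=-5502913.8848, Z=-2110642.6312
→ Helmert 7p (PV): X=2440602.5850, Y=-5502307.8714, Z=-2110111.2591

X=2440602.5850 m, Y=-5502307.8714 m, Z=-2110111.2591 m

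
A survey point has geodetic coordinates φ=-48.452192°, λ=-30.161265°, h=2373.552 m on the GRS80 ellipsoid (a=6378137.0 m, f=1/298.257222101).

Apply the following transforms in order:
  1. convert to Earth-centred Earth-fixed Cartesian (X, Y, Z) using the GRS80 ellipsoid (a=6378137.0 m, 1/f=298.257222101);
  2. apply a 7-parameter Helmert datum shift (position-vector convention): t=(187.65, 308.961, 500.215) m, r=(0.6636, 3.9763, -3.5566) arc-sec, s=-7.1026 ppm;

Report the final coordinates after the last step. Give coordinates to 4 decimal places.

X=3665820.8005 m, Y=-2129946.6655 m, Z=-4751693.2512 m

start: φ=-48.452192°, λ=-30.161265°, h=2373.552 m
→ ECEF (a=6378137.000, f=1/298.257222101): X=3665787.5277, Y=-2130222.8370, Z=-4752149.6982
→ Helmert 7p (PV): X=3665820.8005, Y=-2129946.6655, Z=-4751693.2512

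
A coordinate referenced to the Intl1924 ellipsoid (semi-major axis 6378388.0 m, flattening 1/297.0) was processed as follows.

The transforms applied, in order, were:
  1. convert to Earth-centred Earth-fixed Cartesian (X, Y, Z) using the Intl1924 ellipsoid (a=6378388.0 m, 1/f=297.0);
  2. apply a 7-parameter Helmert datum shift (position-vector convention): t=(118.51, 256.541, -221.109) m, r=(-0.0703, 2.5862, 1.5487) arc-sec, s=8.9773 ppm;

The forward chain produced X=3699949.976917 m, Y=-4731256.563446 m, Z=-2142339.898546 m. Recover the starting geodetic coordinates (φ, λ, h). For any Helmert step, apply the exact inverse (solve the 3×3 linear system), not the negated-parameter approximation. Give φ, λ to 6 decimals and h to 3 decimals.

φ=-19.750611°, λ=-51.976408°, h=872.359 m

start: X=3699949.9769, Y=-4731256.5634, Z=-2142339.8985 m
→ Helmert⁻¹: X=3699789.5848, Y=-4731497.6777, Z=-2142054.7830
→ geod (Bowring, a=6378388.000): φ=-19.75061100°, λ=-51.97640800°, h=872.3590 m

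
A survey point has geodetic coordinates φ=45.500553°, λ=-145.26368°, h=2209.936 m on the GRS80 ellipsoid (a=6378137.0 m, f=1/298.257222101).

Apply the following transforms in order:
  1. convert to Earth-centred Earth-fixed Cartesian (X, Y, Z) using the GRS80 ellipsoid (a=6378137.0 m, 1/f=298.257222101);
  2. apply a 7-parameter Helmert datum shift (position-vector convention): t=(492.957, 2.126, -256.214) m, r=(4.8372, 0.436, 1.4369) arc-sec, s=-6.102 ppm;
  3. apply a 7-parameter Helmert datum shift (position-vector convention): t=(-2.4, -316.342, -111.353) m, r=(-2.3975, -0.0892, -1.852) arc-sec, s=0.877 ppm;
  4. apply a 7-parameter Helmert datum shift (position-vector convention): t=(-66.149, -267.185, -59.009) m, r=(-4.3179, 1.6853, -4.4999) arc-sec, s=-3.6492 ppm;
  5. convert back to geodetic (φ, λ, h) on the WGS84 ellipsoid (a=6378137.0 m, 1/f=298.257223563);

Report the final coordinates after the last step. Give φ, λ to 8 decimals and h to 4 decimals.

start: φ=45.500553°, λ=-145.263680°, h=2209.936 m
→ ECEF (a=6378137.000, f=1/298.257222101): X=-3681285.7018, Y=-2552497.0321, Z=4528088.5371
→ Helmert 7p (PV): X=-3680742.9289, Y=-2552611.1649, Z=4527752.6148
→ Helmert 7p (PV): X=-3680773.4342, Y=-2552844.0691, Z=4527673.3110
→ Helmert 7p (PV): X=-3680844.8508, Y=-2552926.8574, Z=4527681.2939
→ geod (Bowring, a=6378137.000): φ=45.49873825°, λ=-145.25594909°, h=1837.2343 m

φ=45.49873825°, λ=-145.25594909°, h=1837.2343 m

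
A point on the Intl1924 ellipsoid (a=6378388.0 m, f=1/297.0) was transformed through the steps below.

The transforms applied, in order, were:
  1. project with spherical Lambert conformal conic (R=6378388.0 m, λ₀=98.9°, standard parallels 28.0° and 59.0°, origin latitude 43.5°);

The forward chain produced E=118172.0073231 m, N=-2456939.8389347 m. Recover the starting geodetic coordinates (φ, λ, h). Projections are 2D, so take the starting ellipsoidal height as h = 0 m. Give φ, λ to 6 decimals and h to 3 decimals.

start: E=118172.0073, N=-2456939.8389 m
→ lcc⁻¹: φ=21.17393200°, λ=99.99724300°

φ=21.173932°, λ=99.997243°, h=0.000 m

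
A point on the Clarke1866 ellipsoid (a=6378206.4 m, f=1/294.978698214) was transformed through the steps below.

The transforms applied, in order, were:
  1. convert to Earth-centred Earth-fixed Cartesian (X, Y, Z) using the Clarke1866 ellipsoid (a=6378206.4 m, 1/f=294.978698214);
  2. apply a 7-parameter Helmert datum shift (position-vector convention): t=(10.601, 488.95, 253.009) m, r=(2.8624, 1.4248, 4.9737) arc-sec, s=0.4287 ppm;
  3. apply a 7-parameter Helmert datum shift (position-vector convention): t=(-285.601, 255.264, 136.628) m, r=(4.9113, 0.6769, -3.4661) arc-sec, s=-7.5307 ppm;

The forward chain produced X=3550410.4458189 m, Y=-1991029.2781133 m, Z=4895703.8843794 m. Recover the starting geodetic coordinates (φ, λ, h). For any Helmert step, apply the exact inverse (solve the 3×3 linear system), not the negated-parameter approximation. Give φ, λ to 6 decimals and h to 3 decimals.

φ=50.444135°, λ=-29.288946°, h=1643.407 m

start: X=3550410.4458, Y=-1991029.2781, Z=4895703.8844 m
→ Helmert⁻¹: X=3550740.1792, Y=-1991123.3020, Z=4895663.1861
→ Helmert⁻¹: X=3550646.2155, Y=-1991629.0797, Z=4895460.2435
→ geod (Bowring, a=6378206.400): φ=50.44413500°, λ=-29.28894600°, h=1643.4070 m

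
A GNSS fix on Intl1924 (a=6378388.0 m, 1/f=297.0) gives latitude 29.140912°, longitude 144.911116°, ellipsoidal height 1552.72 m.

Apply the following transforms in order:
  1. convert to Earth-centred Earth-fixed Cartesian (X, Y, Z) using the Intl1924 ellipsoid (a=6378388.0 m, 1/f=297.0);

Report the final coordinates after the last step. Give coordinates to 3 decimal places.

X=-4563315.272 m, Y=3205829.232 m, Z=3088351.958 m

start: φ=29.140912°, λ=144.911116°, h=1552.720 m
→ ECEF (a=6378388.000, f=1/297.0): X=-4563315.2719, Y=3205829.2319, Z=3088351.9579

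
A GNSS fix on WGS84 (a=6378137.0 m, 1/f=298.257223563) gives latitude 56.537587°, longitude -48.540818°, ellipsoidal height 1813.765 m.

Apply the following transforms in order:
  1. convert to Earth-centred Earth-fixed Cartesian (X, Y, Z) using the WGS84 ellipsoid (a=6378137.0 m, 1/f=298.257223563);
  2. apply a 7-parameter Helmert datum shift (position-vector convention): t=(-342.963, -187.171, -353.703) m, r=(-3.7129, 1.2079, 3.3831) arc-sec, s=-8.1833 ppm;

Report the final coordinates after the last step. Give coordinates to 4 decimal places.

start: φ=56.537587°, λ=-48.540818°, h=1813.765 m
→ ECEF (a=6378137.000, f=1/298.257223563): X=2334556.9345, Y=-2642527.6025, Z=5299194.5359
→ Helmert 7p (PV): X=2334269.2410, Y=-2642559.4703, Z=5298831.3636

X=2334269.2410 m, Y=-2642559.4703 m, Z=5298831.3636 m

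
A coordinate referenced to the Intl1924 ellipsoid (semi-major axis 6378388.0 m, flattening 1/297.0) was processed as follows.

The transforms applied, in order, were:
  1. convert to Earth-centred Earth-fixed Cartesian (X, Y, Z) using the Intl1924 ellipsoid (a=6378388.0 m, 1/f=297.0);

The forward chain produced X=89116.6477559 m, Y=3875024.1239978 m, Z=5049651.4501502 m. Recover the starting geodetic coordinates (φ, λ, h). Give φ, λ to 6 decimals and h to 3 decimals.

start: X=89116.6478, Y=3875024.1240, Z=5049651.4502 m
→ geod (Bowring, a=6378388.000): φ=52.67709300°, λ=88.68256100°, h=898.0500 m

φ=52.677093°, λ=88.682561°, h=898.050 m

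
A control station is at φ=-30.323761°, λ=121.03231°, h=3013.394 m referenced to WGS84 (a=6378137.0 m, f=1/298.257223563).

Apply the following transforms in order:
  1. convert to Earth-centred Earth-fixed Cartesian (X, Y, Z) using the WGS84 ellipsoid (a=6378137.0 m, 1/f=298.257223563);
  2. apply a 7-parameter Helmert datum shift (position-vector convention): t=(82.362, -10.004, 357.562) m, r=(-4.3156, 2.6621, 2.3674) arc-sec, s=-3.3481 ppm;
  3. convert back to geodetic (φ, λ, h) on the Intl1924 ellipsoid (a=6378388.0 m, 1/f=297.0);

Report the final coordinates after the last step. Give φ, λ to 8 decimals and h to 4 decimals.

start: φ=-30.323761°, λ=121.032310°, h=3013.394 m
→ ECEF (a=6378137.000, f=1/298.257223563): X=-2841978.9280, Y=4723811.2202, Z=-3202926.4439
→ Helmert 7p (PV): X=-2841982.6056, Y=4723685.7684, Z=-3202620.3132
→ geod (Bowring, a=6378388.000): φ=-30.32257598°, λ=121.03301492°, h=2539.9140 m

φ=-30.32257598°, λ=121.03301492°, h=2539.9140 m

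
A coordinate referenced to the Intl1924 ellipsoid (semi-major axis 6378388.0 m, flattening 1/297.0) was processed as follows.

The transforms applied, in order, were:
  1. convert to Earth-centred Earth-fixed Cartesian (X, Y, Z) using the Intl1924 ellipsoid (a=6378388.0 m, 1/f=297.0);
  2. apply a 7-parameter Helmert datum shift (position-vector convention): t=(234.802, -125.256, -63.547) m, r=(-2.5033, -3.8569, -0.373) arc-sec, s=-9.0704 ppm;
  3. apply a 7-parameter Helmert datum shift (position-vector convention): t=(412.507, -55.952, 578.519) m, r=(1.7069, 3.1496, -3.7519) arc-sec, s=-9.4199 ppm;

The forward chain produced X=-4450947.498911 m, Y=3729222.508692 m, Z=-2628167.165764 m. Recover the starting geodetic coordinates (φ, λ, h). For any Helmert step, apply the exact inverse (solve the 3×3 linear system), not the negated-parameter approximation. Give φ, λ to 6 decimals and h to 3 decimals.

φ=-24.499038°, λ=140.045928°, h=-34.793 m

start: X=-4450947.4989, Y=3729222.5087, Z=-2628167.1658 m
→ Helmert⁻¹: X=-4451429.6290, Y=3729210.8655, Z=-2628869.2798
→ Helmert⁻¹: X=-4451760.7073, Y=3729393.8009, Z=-2628701.0736
→ geod (Bowring, a=6378388.000): φ=-24.49903800°, λ=140.04592800°, h=-34.7930 m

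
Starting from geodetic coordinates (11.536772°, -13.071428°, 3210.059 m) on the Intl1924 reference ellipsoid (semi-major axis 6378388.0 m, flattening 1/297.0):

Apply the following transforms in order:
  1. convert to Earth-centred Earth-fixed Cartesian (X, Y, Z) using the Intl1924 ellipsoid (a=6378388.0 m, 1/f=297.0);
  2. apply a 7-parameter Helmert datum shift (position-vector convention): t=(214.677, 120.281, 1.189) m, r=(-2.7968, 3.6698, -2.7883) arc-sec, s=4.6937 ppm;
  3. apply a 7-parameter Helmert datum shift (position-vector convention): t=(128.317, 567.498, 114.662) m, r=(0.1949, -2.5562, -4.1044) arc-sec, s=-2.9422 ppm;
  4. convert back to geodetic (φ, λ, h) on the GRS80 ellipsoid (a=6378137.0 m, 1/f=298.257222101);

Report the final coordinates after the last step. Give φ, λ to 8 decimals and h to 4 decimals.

φ=11.53701352°, λ=-13.06633689°, h=3666.7161 m

start: φ=11.536772°, λ=-13.071428°, h=3210.059 m
→ ECEF (a=6378388.000, f=1/297.0): X=6091472.7206, Y=-1414328.3116, Z=1267893.7709
→ Helmert 7p (PV): X=6091719.4282, Y=-1414279.8225, Z=1267811.7102
→ Helmert 7p (PV): X=6091785.9682, Y=-1413830.5783, Z=1267996.7990
→ geod (Bowring, a=6378137.000): φ=11.53701352°, λ=-13.06633689°, h=3666.7161 m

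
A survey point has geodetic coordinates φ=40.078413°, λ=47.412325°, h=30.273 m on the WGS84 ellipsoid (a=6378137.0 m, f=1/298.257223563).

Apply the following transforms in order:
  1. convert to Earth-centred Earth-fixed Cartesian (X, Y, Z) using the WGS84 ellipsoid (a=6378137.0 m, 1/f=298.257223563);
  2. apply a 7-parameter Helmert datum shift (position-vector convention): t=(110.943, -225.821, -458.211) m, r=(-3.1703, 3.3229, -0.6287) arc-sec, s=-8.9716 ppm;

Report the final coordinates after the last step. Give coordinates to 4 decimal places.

X=3307364.7735 m, Y=3597908.0347 m, Z=4084067.4496 m

start: φ=40.078413°, λ=47.412325°, h=30.273 m
→ ECEF (a=6378137.000, f=1/298.257223563): X=3307206.7315, Y=3598113.4359, Z=4084670.8875
→ Helmert 7p (PV): X=3307364.7735, Y=3597908.0347, Z=4084067.4496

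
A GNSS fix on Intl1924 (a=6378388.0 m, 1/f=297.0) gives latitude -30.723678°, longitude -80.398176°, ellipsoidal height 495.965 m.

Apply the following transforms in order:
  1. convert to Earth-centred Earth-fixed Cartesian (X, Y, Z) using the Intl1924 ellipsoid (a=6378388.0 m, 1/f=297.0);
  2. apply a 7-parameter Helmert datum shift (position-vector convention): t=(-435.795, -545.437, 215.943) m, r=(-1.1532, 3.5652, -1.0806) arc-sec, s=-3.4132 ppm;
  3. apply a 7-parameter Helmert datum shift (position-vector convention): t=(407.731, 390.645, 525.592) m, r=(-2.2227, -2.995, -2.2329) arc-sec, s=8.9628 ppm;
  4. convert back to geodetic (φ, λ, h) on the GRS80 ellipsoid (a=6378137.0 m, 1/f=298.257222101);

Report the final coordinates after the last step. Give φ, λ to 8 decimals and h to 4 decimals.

start: φ=-30.723678°, λ=-80.398176°, h=495.965 m
→ ECEF (a=6378388.000, f=1/297.0): X=915460.6246, Y=-5411480.5354, Z=-3239896.8254
→ Helmert 7p (PV): X=914937.3548, Y=-5412030.4117, Z=-3239655.3925
→ Helmert 7p (PV): X=915341.7390, Y=-5411733.0890, Z=-3239087.2314
→ geod (Bowring, a=6378137.000): φ=-30.71562216°, λ=-80.39983942°, h=506.6373 m

φ=-30.71562216°, λ=-80.39983942°, h=506.6373 m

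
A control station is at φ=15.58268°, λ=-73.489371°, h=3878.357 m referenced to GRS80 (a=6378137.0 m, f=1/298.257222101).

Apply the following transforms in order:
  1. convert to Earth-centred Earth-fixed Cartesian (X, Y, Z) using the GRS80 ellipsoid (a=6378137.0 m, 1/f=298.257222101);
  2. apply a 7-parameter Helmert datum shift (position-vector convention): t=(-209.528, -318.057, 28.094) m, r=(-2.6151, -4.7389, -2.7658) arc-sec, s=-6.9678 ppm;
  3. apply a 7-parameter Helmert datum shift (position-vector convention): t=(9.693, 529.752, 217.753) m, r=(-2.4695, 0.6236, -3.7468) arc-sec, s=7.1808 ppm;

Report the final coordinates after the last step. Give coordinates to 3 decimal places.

X=1747062.095 m, Y=-5895185.749 m, Z=1703759.993 m

start: φ=15.582680°, λ=-73.489371°, h=3878.357 m
→ ECEF (a=6378137.000, f=1/298.257222101): X=1747481.6892, Y=-5895383.0077, Z=1703333.5874
→ Helmert 7p (PV): X=1747141.8010, Y=-5895661.8233, Z=1703464.7040
→ Helmert 7p (PV): X=1747062.0946, Y=-5895185.7491, Z=1703759.9932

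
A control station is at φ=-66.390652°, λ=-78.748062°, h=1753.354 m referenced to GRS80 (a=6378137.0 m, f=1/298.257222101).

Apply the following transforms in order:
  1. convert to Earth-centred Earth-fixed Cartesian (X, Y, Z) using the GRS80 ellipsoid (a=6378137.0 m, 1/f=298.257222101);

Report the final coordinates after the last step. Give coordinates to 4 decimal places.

X=499973.8874 m, Y=-2513094.2133 m, Z=-5823136.4923 m

start: φ=-66.390652°, λ=-78.748062°, h=1753.354 m
→ ECEF (a=6378137.000, f=1/298.257222101): X=499973.8874, Y=-2513094.2133, Z=-5823136.4923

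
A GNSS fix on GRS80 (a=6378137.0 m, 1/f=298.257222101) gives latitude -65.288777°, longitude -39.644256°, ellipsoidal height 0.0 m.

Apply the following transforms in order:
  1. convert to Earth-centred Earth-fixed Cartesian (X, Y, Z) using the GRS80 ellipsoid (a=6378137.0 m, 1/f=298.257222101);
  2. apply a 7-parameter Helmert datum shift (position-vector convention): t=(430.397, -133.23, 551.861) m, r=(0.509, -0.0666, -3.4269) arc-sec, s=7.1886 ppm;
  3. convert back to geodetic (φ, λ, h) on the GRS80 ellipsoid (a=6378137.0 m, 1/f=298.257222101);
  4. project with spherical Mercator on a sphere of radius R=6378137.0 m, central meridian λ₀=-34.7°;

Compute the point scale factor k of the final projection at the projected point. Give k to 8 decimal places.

start: φ=-65.288777°, λ=-39.644256°, h=0.000 m
→ ECEF (a=6378137.000, f=1/298.257222101): X=2058838.2320, Y=-1705899.4465, Z=-5771243.3410
→ Helmert 7p (PV): X=2059256.9505, Y=-1706064.9037, Z=-5770736.5121
→ geod (Bowring, a=6378137.000): φ=-65.28338939°, λ=-39.64126188°, h=-281.4693 m
→ into merc (λ₀=-34.7°): φ=-65.28338939°, λ−λ₀=-4.94126188°
scale k = 2.39159817

2.39159817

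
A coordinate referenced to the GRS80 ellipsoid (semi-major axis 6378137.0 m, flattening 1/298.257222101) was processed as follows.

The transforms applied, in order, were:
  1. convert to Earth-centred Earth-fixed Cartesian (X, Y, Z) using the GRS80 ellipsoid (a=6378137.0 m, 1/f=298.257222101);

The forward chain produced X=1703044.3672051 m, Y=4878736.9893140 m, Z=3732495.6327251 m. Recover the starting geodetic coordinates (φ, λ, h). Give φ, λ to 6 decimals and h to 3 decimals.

start: X=1703044.3672, Y=4878736.9893, Z=3732495.6327 m
→ geod (Bowring, a=6378137.000): φ=36.02373300°, λ=70.75719000°, h=3696.2100 m

φ=36.023733°, λ=70.757190°, h=3696.210 m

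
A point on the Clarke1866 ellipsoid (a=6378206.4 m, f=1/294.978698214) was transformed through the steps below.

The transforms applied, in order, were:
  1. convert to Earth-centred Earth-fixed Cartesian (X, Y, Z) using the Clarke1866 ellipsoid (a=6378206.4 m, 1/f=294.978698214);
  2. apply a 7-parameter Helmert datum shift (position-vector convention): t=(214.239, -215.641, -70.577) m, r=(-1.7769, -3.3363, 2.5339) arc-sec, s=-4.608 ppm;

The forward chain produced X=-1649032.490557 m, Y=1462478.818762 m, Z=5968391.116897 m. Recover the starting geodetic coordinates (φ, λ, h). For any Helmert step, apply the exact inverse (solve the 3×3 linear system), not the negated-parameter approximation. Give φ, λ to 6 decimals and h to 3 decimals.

start: X=-1649032.4906, Y=1462478.8188, Z=5968391.1169 m
→ Helmert⁻¹: X=-1649139.8209, Y=1462670.0423, Z=5968528.4717
→ geod (Bowring, a=6378206.400): φ=69.85560700°, λ=138.42924900°, h=3410.3890 m

φ=69.855607°, λ=138.429249°, h=3410.389 m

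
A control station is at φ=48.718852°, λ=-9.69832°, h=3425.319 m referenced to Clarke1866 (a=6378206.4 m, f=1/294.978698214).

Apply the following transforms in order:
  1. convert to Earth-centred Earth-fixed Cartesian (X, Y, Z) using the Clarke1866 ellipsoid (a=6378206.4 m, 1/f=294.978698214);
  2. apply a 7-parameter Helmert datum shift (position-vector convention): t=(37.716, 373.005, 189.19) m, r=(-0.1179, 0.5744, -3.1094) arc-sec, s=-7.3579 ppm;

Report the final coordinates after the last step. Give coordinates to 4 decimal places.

start: φ=48.718852°, λ=-9.698320°, h=3425.319 m
→ ECEF (a=6378206.400, f=1/294.978698214): X=4158088.1967, Y=-710629.5485, Z=4772358.5251
→ Helmert 7p (PV): X=4158097.8952, Y=-710311.2688, Z=4772501.4276

X=4158097.8952 m, Y=-710311.2688 m, Z=4772501.4276 m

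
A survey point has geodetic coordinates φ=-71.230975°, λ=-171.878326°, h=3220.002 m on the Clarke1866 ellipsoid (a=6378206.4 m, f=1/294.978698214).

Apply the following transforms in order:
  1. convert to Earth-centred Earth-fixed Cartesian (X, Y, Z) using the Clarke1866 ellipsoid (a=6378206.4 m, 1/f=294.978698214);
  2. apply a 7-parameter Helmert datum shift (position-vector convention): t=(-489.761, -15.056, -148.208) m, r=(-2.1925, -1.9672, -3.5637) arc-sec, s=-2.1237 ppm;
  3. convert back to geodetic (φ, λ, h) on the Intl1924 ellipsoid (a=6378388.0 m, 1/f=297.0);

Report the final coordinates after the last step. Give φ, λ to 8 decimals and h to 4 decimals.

φ=-71.22692280°, λ=-171.87883823°, h=3190.6963 m

start: φ=-71.230975°, λ=-171.878326°, h=3220.002 m
→ ECEF (a=6378206.400, f=1/294.978698214): X=-2038847.2606, Y=-290957.8604, Z=-6019488.7627
→ Helmert 7p (PV): X=-2039280.3093, Y=-291001.0570, Z=-6019640.5393
→ geod (Bowring, a=6378388.000): φ=-71.22692280°, λ=-171.87883823°, h=3190.6963 m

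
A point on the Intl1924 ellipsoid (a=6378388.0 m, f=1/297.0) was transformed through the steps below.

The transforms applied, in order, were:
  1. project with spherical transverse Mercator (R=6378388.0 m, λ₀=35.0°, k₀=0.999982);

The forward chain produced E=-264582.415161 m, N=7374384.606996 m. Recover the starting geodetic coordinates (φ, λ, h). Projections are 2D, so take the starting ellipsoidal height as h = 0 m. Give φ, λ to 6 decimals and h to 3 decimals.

φ=66.132137°, λ=29.119184°, h=0.000 m

start: E=-264582.4152, N=7374384.6070 m
→ tm⁻¹: φ=66.13213700°, λ=29.11918400°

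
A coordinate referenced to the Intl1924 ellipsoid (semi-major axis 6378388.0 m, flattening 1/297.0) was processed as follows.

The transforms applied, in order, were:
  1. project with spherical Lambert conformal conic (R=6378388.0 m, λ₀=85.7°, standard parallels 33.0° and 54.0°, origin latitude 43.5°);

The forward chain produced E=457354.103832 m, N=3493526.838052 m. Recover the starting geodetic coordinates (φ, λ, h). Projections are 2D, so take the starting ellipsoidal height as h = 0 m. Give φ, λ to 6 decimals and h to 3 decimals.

φ=73.397090°, λ=97.910264°, h=0.000 m

start: E=457354.1038, N=3493526.8381 m
→ lcc⁻¹: φ=73.39709000°, λ=97.91026400°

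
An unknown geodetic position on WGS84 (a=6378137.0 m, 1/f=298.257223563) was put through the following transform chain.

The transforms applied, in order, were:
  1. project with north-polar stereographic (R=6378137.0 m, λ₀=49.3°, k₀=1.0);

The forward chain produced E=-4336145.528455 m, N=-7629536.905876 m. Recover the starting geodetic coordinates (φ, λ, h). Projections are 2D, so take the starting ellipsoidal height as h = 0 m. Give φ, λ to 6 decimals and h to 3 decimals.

φ=20.948135°, λ=19.688843°, h=0.000 m

start: E=-4336145.5285, N=-7629536.9059 m
→ stereo⁻¹: φ=20.94813500°, λ=19.68884300°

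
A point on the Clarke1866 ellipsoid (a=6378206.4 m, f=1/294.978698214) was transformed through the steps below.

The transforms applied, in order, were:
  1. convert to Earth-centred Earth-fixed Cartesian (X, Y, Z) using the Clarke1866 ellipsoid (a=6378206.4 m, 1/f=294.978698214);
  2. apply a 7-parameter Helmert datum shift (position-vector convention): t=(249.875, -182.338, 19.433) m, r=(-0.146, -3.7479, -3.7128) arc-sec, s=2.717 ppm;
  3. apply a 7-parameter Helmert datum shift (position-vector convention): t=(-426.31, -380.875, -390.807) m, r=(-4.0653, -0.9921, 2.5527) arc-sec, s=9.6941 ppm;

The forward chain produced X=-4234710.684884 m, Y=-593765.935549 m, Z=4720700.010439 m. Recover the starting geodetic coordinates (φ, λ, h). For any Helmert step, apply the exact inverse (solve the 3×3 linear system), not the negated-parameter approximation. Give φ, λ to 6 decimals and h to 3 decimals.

start: X=-4234710.6849, Y=-593765.9355, Z=4720700.0104 m
→ Helmert⁻¹: X=-4234227.9643, Y=-593419.9540, Z=4721053.7213
→ Helmert⁻¹: X=-4234369.8705, Y=-593315.5653, Z=4721097.9812
→ geod (Bowring, a=6378206.400): φ=48.02740400°, λ=-172.02370400°, h=3211.4650 m

φ=48.027404°, λ=-172.023704°, h=3211.465 m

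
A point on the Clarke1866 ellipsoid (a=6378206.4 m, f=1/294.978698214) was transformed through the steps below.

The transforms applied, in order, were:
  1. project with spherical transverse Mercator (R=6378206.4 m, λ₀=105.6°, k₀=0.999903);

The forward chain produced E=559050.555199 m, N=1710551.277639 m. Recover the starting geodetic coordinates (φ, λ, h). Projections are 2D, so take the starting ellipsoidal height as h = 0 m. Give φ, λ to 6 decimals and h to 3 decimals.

start: E=559050.5552, N=1710551.2776 m
→ tm⁻¹: φ=15.30716900°, λ=110.80104100°

φ=15.307169°, λ=110.801041°, h=0.000 m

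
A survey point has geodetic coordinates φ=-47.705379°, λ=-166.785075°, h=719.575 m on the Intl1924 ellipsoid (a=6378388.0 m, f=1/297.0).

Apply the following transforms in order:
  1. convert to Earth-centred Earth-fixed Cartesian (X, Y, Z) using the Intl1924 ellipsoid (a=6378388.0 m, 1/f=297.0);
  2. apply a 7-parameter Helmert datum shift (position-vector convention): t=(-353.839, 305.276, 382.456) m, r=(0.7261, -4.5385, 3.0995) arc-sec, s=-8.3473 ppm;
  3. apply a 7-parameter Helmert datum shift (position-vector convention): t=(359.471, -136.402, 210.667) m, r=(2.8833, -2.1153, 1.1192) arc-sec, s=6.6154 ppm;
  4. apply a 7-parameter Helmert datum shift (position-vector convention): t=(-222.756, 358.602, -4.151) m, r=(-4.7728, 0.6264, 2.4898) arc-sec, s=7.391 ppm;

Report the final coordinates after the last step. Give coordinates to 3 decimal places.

X=-4186878.921 m, Y=-982798.208 m, Z=-4695068.523 m

start: φ=-47.705379°, λ=-166.785075°, h=719.575 m
→ ECEF (a=6378388.000, f=1/297.0): X=-4186807.2844, Y=-983157.4745, Z=-4695514.1259
→ Helmert 7p (PV): X=-4187008.0855, Y=-982890.3764, Z=-4695188.0587
→ Helmert 7p (PV): X=-4186622.8293, Y=-982990.3669, Z=-4695065.1309
→ Helmert 7p (PV): X=-4186878.9214, Y=-982798.2076, Z=-4695068.5231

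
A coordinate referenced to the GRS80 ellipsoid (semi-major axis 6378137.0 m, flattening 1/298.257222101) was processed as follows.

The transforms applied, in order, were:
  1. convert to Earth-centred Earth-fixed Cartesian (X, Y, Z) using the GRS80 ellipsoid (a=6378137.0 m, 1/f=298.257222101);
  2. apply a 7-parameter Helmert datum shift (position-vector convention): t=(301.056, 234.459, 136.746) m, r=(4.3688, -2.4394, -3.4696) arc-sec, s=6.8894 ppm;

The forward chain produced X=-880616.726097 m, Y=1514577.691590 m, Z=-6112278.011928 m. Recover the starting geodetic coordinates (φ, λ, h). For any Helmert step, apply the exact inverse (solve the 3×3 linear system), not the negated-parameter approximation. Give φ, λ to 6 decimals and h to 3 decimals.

start: X=-880616.7261, Y=1514577.6916, Z=-6112278.0119 m
→ Helmert⁻¹: X=-881009.4720, Y=1514188.5164, Z=-6112394.2994
→ geod (Bowring, a=6378137.000): φ=-74.10908900°, λ=120.19238800°, h=115.1780 m

φ=-74.109089°, λ=120.192388°, h=115.178 m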